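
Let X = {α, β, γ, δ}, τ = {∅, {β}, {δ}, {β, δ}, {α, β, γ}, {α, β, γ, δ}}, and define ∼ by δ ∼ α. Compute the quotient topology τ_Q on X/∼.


X/∼ = {[α=δ], [β], [γ]}; |τ_Q| = 3.

Equivalence classes: [α=δ], [β], [γ].
Quotient map π: X → X/∼ sends α ↦ [α=δ], β ↦ [β], γ ↦ [γ], δ ↦ [α=δ].
For each subset V ⊆ X/∼, compute π^{-1}(V) ⊆ X and check whether π^{-1}(V) ∈ τ. V is open in τ_Q iff π^{-1}(V) ∈ τ.
  V = {}: π^{-1}(V) = ∅ ∈ τ ✓.
  V = {[α=δ]}: π^{-1}(V) = {α, δ} ∉ τ ✗.
  V = {[β]}: π^{-1}(V) = {β} ∈ τ ✓.
  V = {[α=δ], [β]}: π^{-1}(V) = {α, β, δ} ∉ τ ✗.
  V = {[γ]}: π^{-1}(V) = {γ} ∉ τ ✗.
  V = {[α=δ], [γ]}: π^{-1}(V) = {α, γ, δ} ∉ τ ✗.
  V = {[β], [γ]}: π^{-1}(V) = {β, γ} ∉ τ ✗.
  V = {[α=δ], [β], [γ]}: π^{-1}(V) = {α, β, γ, δ} ∈ τ ✓.
Open sets in the quotient: τ_Q = {{}, {[β]}, {[α=δ], [β], [γ]}} (3 elements).


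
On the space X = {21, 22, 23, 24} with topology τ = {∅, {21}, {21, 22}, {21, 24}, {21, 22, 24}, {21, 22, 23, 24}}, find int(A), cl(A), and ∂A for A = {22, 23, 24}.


int(A) = ∅, cl(A) = {22, 23, 24}, ∂A = {22, 23, 24}.

Closed sets in (X, τ) are complements of opens:
  closed(X, τ) = {∅, {23}, {22, 23}, {23, 24}, {22, 23, 24}, {21, 22, 23, 24}}.
int(A) = ⋃ {U ∈ τ : U ⊆ A}. Opens contained in A: ∅.
Taking the union of these: int(A) = ∅.
cl(A) = ⋂ {C closed : A ⊆ C}. Closed sets containing A: {22, 23, 24}, {21, 22, 23, 24}.
Intersecting these: cl(A) = {22, 23, 24}.
∂A = cl(A) ∖ int(A) = {22, 23, 24} ∖ ∅ = {22, 23, 24}.


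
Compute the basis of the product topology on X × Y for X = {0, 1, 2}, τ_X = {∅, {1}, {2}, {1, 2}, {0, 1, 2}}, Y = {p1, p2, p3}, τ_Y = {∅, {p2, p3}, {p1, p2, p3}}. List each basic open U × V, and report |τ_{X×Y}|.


Basis B = {∅ × ∅, {1} × {p2, p3}, {2} × {p2, p3}, {1} × {p1, p2, p3}, {2} × {p1, p2, p3}, {1, 2} × {p2, p3}, {0, 1, 2} × {p2, p3}, {1, 2} × {p1, p2, p3}, {0, 1, 2} × {p1, p2, p3}}; |τ_{X×Y}| = 14.

Enumerate products U × V with U ∈ τ_X, V ∈ τ_Y (deduplicated):
  ∅ × ∅ = {} (∅)
  {1} × {p2, p3} = {(1,p2), (1,p3)}
  {2} × {p2, p3} = {(2,p2), (2,p3)}
  {1} × {p1, p2, p3} = {(1,p1), (1,p2), (1,p3)}
  {2} × {p1, p2, p3} = {(2,p1), (2,p2), (2,p3)}
  {1, 2} × {p2, p3} = {(1,p2), (1,p3), (2,p2), (2,p3)}
  {0, 1, 2} × {p2, p3} = {(0,p2), (0,p3), (1,p2), (1,p3), (2,p2), (2,p3)}
  {1, 2} × {p1, p2, p3} = {(1,p1), (1,p2), (1,p3), (2,p1), (2,p2), (2,p3)}
  {0, 1, 2} × {p1, p2, p3} = {(0,p1), (0,p2), (0,p3), (1,p1), (1,p2), (1,p3), (2,p1), (2,p2), (2,p3)}
These 9 distinct sets form the basis B.
Close under arbitrary unions to get τ_{X×Y}; counting gives |τ_{X×Y}| = 14.


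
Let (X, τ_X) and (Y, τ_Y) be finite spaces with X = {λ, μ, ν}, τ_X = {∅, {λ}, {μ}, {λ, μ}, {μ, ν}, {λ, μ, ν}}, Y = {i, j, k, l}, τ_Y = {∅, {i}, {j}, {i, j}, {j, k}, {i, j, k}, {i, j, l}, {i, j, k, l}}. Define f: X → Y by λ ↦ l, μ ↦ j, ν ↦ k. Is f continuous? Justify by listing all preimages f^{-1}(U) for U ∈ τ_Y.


f IS continuous.

Compute f^{-1}(U) for each U ∈ τ_Y:
  U = ∅: f^{-1}(U) = ∅ ∈ τ_X ✓.
  U = {i}: f^{-1}(U) = ∅ ∈ τ_X ✓.
  U = {j}: f^{-1}(U) = {μ} ∈ τ_X ✓.
  U = {i, j}: f^{-1}(U) = {μ} ∈ τ_X ✓.
  U = {j, k}: f^{-1}(U) = {μ, ν} ∈ τ_X ✓.
  U = {i, j, k}: f^{-1}(U) = {μ, ν} ∈ τ_X ✓.
  U = {i, j, l}: f^{-1}(U) = {λ, μ} ∈ τ_X ✓.
  U = {i, j, k, l}: f^{-1}(U) = {λ, μ, ν} ∈ τ_X ✓.
Every preimage lies in τ_X, so f IS continuous.


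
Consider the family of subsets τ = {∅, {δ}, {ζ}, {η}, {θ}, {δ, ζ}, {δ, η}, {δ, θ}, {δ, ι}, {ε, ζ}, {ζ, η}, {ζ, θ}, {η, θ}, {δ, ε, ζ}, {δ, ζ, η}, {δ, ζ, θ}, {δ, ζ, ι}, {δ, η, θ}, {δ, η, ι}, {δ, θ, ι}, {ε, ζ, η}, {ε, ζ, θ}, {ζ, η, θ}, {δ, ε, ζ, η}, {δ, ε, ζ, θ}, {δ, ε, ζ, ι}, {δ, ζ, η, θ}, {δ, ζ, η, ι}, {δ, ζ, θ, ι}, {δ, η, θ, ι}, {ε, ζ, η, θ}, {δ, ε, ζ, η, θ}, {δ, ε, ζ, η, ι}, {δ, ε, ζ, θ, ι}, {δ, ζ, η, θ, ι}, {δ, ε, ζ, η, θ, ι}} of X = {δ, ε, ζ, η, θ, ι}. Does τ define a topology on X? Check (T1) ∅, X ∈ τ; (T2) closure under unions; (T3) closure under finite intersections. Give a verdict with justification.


τ IS a topology on X.

Axiom (T1): ∅ ∈ τ? Yes; X ∈ τ? Yes.
Axiom (T2/T3): check pairwise unions and intersections of members of τ.
All pairwise intersections and unions checked — each lies in τ. Therefore τ satisfies (T1), (T2), (T3): it IS a topology on X.


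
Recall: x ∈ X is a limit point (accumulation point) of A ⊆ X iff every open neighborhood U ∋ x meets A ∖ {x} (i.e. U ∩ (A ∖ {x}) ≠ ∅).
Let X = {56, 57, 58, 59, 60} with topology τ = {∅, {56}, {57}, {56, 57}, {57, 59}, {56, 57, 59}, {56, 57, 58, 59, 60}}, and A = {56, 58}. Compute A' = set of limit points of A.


A' = {58, 60}

For each x ∈ X, list the open sets U ∈ τ with x ∈ U, then check whether U ∩ (A ∖ {x}) ≠ ∅ for every such U.
  x = 56: open {56} ∋ x has {56} ∩ (A ∖ {56}) = ∅, so x is NOT a limit point.
  x = 57: open {57} ∋ x has {57} ∩ (A ∖ {57}) = ∅, so x is NOT a limit point.
  x = 58: opens ∋ x are {56, 57, 58, 59, 60}; each meets A ∖ {58}, so x IS a limit point.
  x = 59: open {57, 59} ∋ x has {57, 59} ∩ (A ∖ {59}) = ∅, so x is NOT a limit point.
  x = 60: opens ∋ x are {56, 57, 58, 59, 60}; each meets A ∖ {60}, so x IS a limit point.
Collecting: A' = {58, 60}.


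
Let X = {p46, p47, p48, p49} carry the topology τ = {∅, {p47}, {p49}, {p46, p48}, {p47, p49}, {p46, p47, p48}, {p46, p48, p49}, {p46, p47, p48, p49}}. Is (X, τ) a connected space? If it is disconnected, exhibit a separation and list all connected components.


(X, τ) is disconnected; components = [{p47}, {p49}, {p46, p48}].

Find clopen sets (U ∈ τ with X ∖ U ∈ τ):
  U = ∅, X ∖ U = {p46, p47, p48, p49} — both open, so U is clopen.
  U = {p47}, X ∖ U = {p46, p48, p49} — both open, so U is clopen.
  U = {p49}, X ∖ U = {p46, p47, p48} — both open, so U is clopen.
  U = {p46, p48}, X ∖ U = {p47, p49} — both open, so U is clopen.
  U = {p47, p49}, X ∖ U = {p46, p48} — both open, so U is clopen.
  U = {p46, p47, p48}, X ∖ U = {p49} — both open, so U is clopen.
  U = {p46, p48, p49}, X ∖ U = {p47} — both open, so U is clopen.
  U = {p46, p47, p48, p49}, X ∖ U = ∅ — both open, so U is clopen.
Nontrivial clopen(s) exist: e.g. {p49}. So (X, τ) is disconnected.
Compute connected components by grouping points that agree on all clopens:
  component: {p47}
  component: {p49}
  component: {p46, p48}


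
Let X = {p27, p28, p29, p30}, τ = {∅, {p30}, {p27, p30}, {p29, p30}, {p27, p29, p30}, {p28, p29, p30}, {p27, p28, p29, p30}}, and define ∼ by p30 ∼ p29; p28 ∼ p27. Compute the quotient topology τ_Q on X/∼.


X/∼ = {[p27=p28], [p29=p30]}; |τ_Q| = 3.

Equivalence classes: [p27=p28], [p29=p30].
Quotient map π: X → X/∼ sends p27 ↦ [p27=p28], p28 ↦ [p27=p28], p29 ↦ [p29=p30], p30 ↦ [p29=p30].
For each subset V ⊆ X/∼, compute π^{-1}(V) ⊆ X and check whether π^{-1}(V) ∈ τ. V is open in τ_Q iff π^{-1}(V) ∈ τ.
  V = {}: π^{-1}(V) = ∅ ∈ τ ✓.
  V = {[p27=p28]}: π^{-1}(V) = {p27, p28} ∉ τ ✗.
  V = {[p29=p30]}: π^{-1}(V) = {p29, p30} ∈ τ ✓.
  V = {[p27=p28], [p29=p30]}: π^{-1}(V) = {p27, p28, p29, p30} ∈ τ ✓.
Open sets in the quotient: τ_Q = {{}, {[p29=p30]}, {[p27=p28], [p29=p30]}} (3 elements).


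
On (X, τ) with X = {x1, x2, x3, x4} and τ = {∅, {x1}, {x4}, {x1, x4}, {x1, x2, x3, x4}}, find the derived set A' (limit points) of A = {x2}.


A' = {x3}

For each x ∈ X, list the open sets U ∈ τ with x ∈ U, then check whether U ∩ (A ∖ {x}) ≠ ∅ for every such U.
  x = x1: open {x1} ∋ x has {x1} ∩ (A ∖ {x1}) = ∅, so x is NOT a limit point.
  x = x2: open {x1, x2, x3, x4} ∋ x has {x1, x2, x3, x4} ∩ (A ∖ {x2}) = ∅, so x is NOT a limit point.
  x = x3: opens ∋ x are {x1, x2, x3, x4}; each meets A ∖ {x3}, so x IS a limit point.
  x = x4: open {x4} ∋ x has {x4} ∩ (A ∖ {x4}) = ∅, so x is NOT a limit point.
Collecting: A' = {x3}.


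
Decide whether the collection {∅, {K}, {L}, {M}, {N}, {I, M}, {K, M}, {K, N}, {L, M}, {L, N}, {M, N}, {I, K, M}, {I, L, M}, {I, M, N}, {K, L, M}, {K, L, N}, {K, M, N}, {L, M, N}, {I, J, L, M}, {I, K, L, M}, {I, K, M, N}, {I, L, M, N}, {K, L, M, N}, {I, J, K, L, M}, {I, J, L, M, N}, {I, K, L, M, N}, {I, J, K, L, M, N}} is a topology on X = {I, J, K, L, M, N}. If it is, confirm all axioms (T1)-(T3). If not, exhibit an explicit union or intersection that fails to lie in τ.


τ is NOT a topology on X.

Axiom (T1): ∅ ∈ τ? Yes; X ∈ τ? Yes.
Axiom (T2/T3): check pairwise unions and intersections of members of τ.
Counterexample for (T2): {K} ∪ {L} = {K, L} ∉ τ. Therefore τ is NOT a topology.


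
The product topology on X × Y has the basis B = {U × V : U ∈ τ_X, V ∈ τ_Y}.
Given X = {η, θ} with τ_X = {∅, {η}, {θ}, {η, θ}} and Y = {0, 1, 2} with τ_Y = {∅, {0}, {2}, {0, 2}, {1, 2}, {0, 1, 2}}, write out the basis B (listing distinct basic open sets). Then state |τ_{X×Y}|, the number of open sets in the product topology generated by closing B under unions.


Basis B = {∅ × ∅, {η} × {0}, {η} × {2}, {θ} × {0}, {θ} × {2}, {η} × {0, 2}, {η, θ} × {0}, {η} × {1, 2}, {η, θ} × {2}, {θ} × {0, 2}, {θ} × {1, 2}, {η} × {0, 1, 2}, {θ} × {0, 1, 2}, {η, θ} × {0, 2}, {η, θ} × {1, 2}, {η, θ} × {0, 1, 2}}; |τ_{X×Y}| = 36.

Enumerate products U × V with U ∈ τ_X, V ∈ τ_Y (deduplicated):
  ∅ × ∅ = {} (∅)
  {η} × {0} = {(η,0)}
  {η} × {2} = {(η,2)}
  {θ} × {0} = {(θ,0)}
  {θ} × {2} = {(θ,2)}
  {η} × {0, 2} = {(η,0), (η,2)}
  {η, θ} × {0} = {(η,0), (θ,0)}
  {η} × {1, 2} = {(η,1), (η,2)}
  {η, θ} × {2} = {(η,2), (θ,2)}
  {θ} × {0, 2} = {(θ,0), (θ,2)}
  {θ} × {1, 2} = {(θ,1), (θ,2)}
  {η} × {0, 1, 2} = {(η,0), (η,1), (η,2)}
  {θ} × {0, 1, 2} = {(θ,0), (θ,1), (θ,2)}
  {η, θ} × {0, 2} = {(η,0), (η,2), (θ,0), (θ,2)}
  {η, θ} × {1, 2} = {(η,1), (η,2), (θ,1), (θ,2)}
  {η, θ} × {0, 1, 2} = {(η,0), (η,1), (η,2), (θ,0), (θ,1), (θ,2)}
These 16 distinct sets form the basis B.
Close under arbitrary unions to get τ_{X×Y}; counting gives |τ_{X×Y}| = 36.


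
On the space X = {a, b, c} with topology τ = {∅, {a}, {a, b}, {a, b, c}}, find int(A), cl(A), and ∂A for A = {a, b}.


int(A) = {a, b}, cl(A) = {a, b, c}, ∂A = {c}.

Closed sets in (X, τ) are complements of opens:
  closed(X, τ) = {∅, {c}, {b, c}, {a, b, c}}.
int(A) = ⋃ {U ∈ τ : U ⊆ A}. Opens contained in A: ∅, {a}, {a, b}.
Taking the union of these: int(A) = {a, b}.
cl(A) = ⋂ {C closed : A ⊆ C}. Closed sets containing A: {a, b, c}.
Intersecting these: cl(A) = {a, b, c}.
∂A = cl(A) ∖ int(A) = {a, b, c} ∖ {a, b} = {c}.


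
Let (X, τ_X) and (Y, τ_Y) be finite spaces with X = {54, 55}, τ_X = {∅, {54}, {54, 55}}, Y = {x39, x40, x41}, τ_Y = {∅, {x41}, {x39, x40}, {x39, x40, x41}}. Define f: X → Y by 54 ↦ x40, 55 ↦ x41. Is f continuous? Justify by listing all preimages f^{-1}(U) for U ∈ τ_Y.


f is NOT continuous.

Compute f^{-1}(U) for each U ∈ τ_Y:
  U = ∅: f^{-1}(U) = ∅ ∈ τ_X ✓.
  U = {x41}: f^{-1}(U) = {55} ∉ τ_X ✗.
  U = {x39, x40}: f^{-1}(U) = {54} ∈ τ_X ✓.
  U = {x39, x40, x41}: f^{-1}(U) = {54, 55} ∈ τ_X ✓.
Found U = {x41} with f^{-1}(U) = {55} not in τ_X. Therefore f is NOT continuous.


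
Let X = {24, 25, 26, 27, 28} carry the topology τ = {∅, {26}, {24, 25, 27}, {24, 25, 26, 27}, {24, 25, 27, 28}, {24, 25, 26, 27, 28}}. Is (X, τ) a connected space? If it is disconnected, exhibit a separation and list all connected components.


(X, τ) is disconnected; components = [{26}, {24, 25, 27, 28}].

Find clopen sets (U ∈ τ with X ∖ U ∈ τ):
  U = ∅, X ∖ U = {24, 25, 26, 27, 28} — both open, so U is clopen.
  U = {26}, X ∖ U = {24, 25, 27, 28} — both open, so U is clopen.
  U = {24, 25, 27, 28}, X ∖ U = {26} — both open, so U is clopen.
  U = {24, 25, 26, 27, 28}, X ∖ U = ∅ — both open, so U is clopen.
Nontrivial clopen(s) exist: e.g. {26}. So (X, τ) is disconnected.
Compute connected components by grouping points that agree on all clopens:
  component: {26}
  component: {24, 25, 27, 28}


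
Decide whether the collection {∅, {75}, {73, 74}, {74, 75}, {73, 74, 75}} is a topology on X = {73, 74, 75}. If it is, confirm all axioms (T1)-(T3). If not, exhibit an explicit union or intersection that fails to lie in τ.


τ is NOT a topology on X.

Axiom (T1): ∅ ∈ τ? Yes; X ∈ τ? Yes.
Axiom (T2/T3): check pairwise unions and intersections of members of τ.
Counterexample for (T3): {73, 74} ∩ {74, 75} = {74} ∉ τ. Therefore τ is NOT a topology.


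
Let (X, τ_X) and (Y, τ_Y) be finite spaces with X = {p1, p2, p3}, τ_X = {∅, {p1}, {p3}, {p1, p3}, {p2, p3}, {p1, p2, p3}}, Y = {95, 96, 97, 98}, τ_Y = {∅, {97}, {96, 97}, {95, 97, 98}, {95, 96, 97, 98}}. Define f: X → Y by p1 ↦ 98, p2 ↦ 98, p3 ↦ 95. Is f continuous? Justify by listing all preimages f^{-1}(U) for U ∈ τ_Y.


f IS continuous.

Compute f^{-1}(U) for each U ∈ τ_Y:
  U = ∅: f^{-1}(U) = ∅ ∈ τ_X ✓.
  U = {97}: f^{-1}(U) = ∅ ∈ τ_X ✓.
  U = {96, 97}: f^{-1}(U) = ∅ ∈ τ_X ✓.
  U = {95, 97, 98}: f^{-1}(U) = {p1, p2, p3} ∈ τ_X ✓.
  U = {95, 96, 97, 98}: f^{-1}(U) = {p1, p2, p3} ∈ τ_X ✓.
Every preimage lies in τ_X, so f IS continuous.


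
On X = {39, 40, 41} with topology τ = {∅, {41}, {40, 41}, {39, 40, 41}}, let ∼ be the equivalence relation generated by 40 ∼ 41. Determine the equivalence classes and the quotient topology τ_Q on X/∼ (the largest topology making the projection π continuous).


X/∼ = {[39], [40=41]}; |τ_Q| = 3.

Equivalence classes: [39], [40=41].
Quotient map π: X → X/∼ sends 39 ↦ [39], 40 ↦ [40=41], 41 ↦ [40=41].
For each subset V ⊆ X/∼, compute π^{-1}(V) ⊆ X and check whether π^{-1}(V) ∈ τ. V is open in τ_Q iff π^{-1}(V) ∈ τ.
  V = {}: π^{-1}(V) = ∅ ∈ τ ✓.
  V = {[39]}: π^{-1}(V) = {39} ∉ τ ✗.
  V = {[40=41]}: π^{-1}(V) = {40, 41} ∈ τ ✓.
  V = {[39], [40=41]}: π^{-1}(V) = {39, 40, 41} ∈ τ ✓.
Open sets in the quotient: τ_Q = {{}, {[40=41]}, {[39], [40=41]}} (3 elements).


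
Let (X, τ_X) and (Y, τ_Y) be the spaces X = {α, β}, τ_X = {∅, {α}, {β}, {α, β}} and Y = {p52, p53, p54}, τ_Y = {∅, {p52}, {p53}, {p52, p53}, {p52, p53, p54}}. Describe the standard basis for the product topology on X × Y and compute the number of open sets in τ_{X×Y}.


Basis B = {∅ × ∅, {α} × {p52}, {α} × {p53}, {β} × {p52}, {β} × {p53}, {α} × {p52, p53}, {α, β} × {p52}, {α, β} × {p53}, {β} × {p52, p53}, {α} × {p52, p53, p54}, {β} × {p52, p53, p54}, {α, β} × {p52, p53}, {α, β} × {p52, p53, p54}}; |τ_{X×Y}| = 25.

Enumerate products U × V with U ∈ τ_X, V ∈ τ_Y (deduplicated):
  ∅ × ∅ = {} (∅)
  {α} × {p52} = {(α,p52)}
  {α} × {p53} = {(α,p53)}
  {β} × {p52} = {(β,p52)}
  {β} × {p53} = {(β,p53)}
  {α} × {p52, p53} = {(α,p52), (α,p53)}
  {α, β} × {p52} = {(α,p52), (β,p52)}
  {α, β} × {p53} = {(α,p53), (β,p53)}
  {β} × {p52, p53} = {(β,p52), (β,p53)}
  {α} × {p52, p53, p54} = {(α,p52), (α,p53), (α,p54)}
  {β} × {p52, p53, p54} = {(β,p52), (β,p53), (β,p54)}
  {α, β} × {p52, p53} = {(α,p52), (α,p53), (β,p52), (β,p53)}
  {α, β} × {p52, p53, p54} = {(α,p52), (α,p53), (α,p54), (β,p52), (β,p53), (β,p54)}
These 13 distinct sets form the basis B.
Close under arbitrary unions to get τ_{X×Y}; counting gives |τ_{X×Y}| = 25.


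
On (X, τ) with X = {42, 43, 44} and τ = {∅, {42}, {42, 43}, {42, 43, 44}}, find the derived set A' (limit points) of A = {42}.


A' = {43, 44}

For each x ∈ X, list the open sets U ∈ τ with x ∈ U, then check whether U ∩ (A ∖ {x}) ≠ ∅ for every such U.
  x = 42: open {42} ∋ x has {42} ∩ (A ∖ {42}) = ∅, so x is NOT a limit point.
  x = 43: opens ∋ x are {42, 43}, {42, 43, 44}; each meets A ∖ {43}, so x IS a limit point.
  x = 44: opens ∋ x are {42, 43, 44}; each meets A ∖ {44}, so x IS a limit point.
Collecting: A' = {43, 44}.


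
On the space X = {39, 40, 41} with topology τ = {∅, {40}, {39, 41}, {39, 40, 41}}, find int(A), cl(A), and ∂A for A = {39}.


int(A) = ∅, cl(A) = {39, 41}, ∂A = {39, 41}.

Closed sets in (X, τ) are complements of opens:
  closed(X, τ) = {∅, {40}, {39, 41}, {39, 40, 41}}.
int(A) = ⋃ {U ∈ τ : U ⊆ A}. Opens contained in A: ∅.
Taking the union of these: int(A) = ∅.
cl(A) = ⋂ {C closed : A ⊆ C}. Closed sets containing A: {39, 41}, {39, 40, 41}.
Intersecting these: cl(A) = {39, 41}.
∂A = cl(A) ∖ int(A) = {39, 41} ∖ ∅ = {39, 41}.


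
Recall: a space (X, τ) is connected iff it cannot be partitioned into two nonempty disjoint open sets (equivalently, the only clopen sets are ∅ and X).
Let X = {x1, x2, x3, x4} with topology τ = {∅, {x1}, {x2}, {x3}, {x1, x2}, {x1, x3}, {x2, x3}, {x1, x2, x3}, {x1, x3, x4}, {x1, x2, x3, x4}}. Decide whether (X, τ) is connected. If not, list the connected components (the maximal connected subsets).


(X, τ) is disconnected; components = [{x2}, {x1, x3, x4}].

Find clopen sets (U ∈ τ with X ∖ U ∈ τ):
  U = ∅, X ∖ U = {x1, x2, x3, x4} — both open, so U is clopen.
  U = {x2}, X ∖ U = {x1, x3, x4} — both open, so U is clopen.
  U = {x1, x3, x4}, X ∖ U = {x2} — both open, so U is clopen.
  U = {x1, x2, x3, x4}, X ∖ U = ∅ — both open, so U is clopen.
Nontrivial clopen(s) exist: e.g. {x2}. So (X, τ) is disconnected.
Compute connected components by grouping points that agree on all clopens:
  component: {x2}
  component: {x1, x3, x4}


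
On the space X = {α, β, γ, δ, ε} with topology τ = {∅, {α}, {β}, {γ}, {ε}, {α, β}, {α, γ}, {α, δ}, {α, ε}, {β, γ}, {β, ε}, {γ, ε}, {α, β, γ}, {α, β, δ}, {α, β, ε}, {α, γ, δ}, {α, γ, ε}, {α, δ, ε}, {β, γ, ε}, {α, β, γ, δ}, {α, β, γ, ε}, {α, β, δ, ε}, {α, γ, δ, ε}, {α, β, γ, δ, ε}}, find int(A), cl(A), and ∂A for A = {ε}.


int(A) = {ε}, cl(A) = {ε}, ∂A = ∅.

Closed sets in (X, τ) are complements of opens:
  closed(X, τ) = {∅, {β}, {γ}, {δ}, {ε}, {α, δ}, {β, γ}, {β, δ}, {β, ε}, {γ, δ}, {γ, ε}, {δ, ε}, {α, β, δ}, {α, γ, δ}, {α, δ, ε}, {β, γ, δ}, {β, γ, ε}, {β, δ, ε}, {γ, δ, ε}, {α, β, γ, δ}, {α, β, δ, ε}, {α, γ, δ, ε}, {β, γ, δ, ε}, {α, β, γ, δ, ε}}.
int(A) = ⋃ {U ∈ τ : U ⊆ A}. Opens contained in A: ∅, {ε}.
Taking the union of these: int(A) = {ε}.
cl(A) = ⋂ {C closed : A ⊆ C}. Closed sets containing A: {ε}, {β, ε}, {γ, ε}, {δ, ε}, {α, δ, ε}, {β, γ, ε}, {β, δ, ε}, {γ, δ, ε}, {α, β, δ, ε}, {α, γ, δ, ε}, {β, γ, δ, ε}, {α, β, γ, δ, ε}.
Intersecting these: cl(A) = {ε}.
∂A = cl(A) ∖ int(A) = {ε} ∖ {ε} = ∅.


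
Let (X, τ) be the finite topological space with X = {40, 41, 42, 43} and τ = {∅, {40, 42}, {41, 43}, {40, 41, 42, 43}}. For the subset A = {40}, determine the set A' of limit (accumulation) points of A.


A' = {42}

For each x ∈ X, list the open sets U ∈ τ with x ∈ U, then check whether U ∩ (A ∖ {x}) ≠ ∅ for every such U.
  x = 40: open {40, 42} ∋ x has {40, 42} ∩ (A ∖ {40}) = ∅, so x is NOT a limit point.
  x = 41: open {41, 43} ∋ x has {41, 43} ∩ (A ∖ {41}) = ∅, so x is NOT a limit point.
  x = 42: opens ∋ x are {40, 42}, {40, 41, 42, 43}; each meets A ∖ {42}, so x IS a limit point.
  x = 43: open {41, 43} ∋ x has {41, 43} ∩ (A ∖ {43}) = ∅, so x is NOT a limit point.
Collecting: A' = {42}.


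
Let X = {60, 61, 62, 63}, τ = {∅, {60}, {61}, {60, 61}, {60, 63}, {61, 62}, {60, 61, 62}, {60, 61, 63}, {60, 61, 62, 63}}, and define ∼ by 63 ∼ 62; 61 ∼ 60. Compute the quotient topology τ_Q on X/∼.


X/∼ = {[60=61], [62=63]}; |τ_Q| = 3.

Equivalence classes: [60=61], [62=63].
Quotient map π: X → X/∼ sends 60 ↦ [60=61], 61 ↦ [60=61], 62 ↦ [62=63], 63 ↦ [62=63].
For each subset V ⊆ X/∼, compute π^{-1}(V) ⊆ X and check whether π^{-1}(V) ∈ τ. V is open in τ_Q iff π^{-1}(V) ∈ τ.
  V = {}: π^{-1}(V) = ∅ ∈ τ ✓.
  V = {[60=61]}: π^{-1}(V) = {60, 61} ∈ τ ✓.
  V = {[62=63]}: π^{-1}(V) = {62, 63} ∉ τ ✗.
  V = {[60=61], [62=63]}: π^{-1}(V) = {60, 61, 62, 63} ∈ τ ✓.
Open sets in the quotient: τ_Q = {{}, {[60=61]}, {[60=61], [62=63]}} (3 elements).


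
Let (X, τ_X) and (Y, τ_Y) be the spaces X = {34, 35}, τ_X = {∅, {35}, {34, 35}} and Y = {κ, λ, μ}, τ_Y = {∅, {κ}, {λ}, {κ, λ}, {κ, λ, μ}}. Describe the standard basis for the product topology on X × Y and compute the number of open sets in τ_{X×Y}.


Basis B = {∅ × ∅, {35} × {κ}, {35} × {λ}, {34, 35} × {κ}, {34, 35} × {λ}, {35} × {κ, λ}, {35} × {κ, λ, μ}, {34, 35} × {κ, λ}, {34, 35} × {κ, λ, μ}}; |τ_{X×Y}| = 14.

Enumerate products U × V with U ∈ τ_X, V ∈ τ_Y (deduplicated):
  ∅ × ∅ = {} (∅)
  {35} × {κ} = {(35,κ)}
  {35} × {λ} = {(35,λ)}
  {34, 35} × {κ} = {(34,κ), (35,κ)}
  {34, 35} × {λ} = {(34,λ), (35,λ)}
  {35} × {κ, λ} = {(35,κ), (35,λ)}
  {35} × {κ, λ, μ} = {(35,κ), (35,λ), (35,μ)}
  {34, 35} × {κ, λ} = {(34,κ), (34,λ), (35,κ), (35,λ)}
  {34, 35} × {κ, λ, μ} = {(34,κ), (34,λ), (34,μ), (35,κ), (35,λ), (35,μ)}
These 9 distinct sets form the basis B.
Close under arbitrary unions to get τ_{X×Y}; counting gives |τ_{X×Y}| = 14.


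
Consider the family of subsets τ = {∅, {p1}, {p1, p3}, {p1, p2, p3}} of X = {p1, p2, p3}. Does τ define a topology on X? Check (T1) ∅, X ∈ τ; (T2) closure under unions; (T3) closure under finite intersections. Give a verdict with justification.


τ IS a topology on X.

Axiom (T1): ∅ ∈ τ? Yes; X ∈ τ? Yes.
Axiom (T2/T3): check pairwise unions and intersections of members of τ.
All pairwise intersections and unions checked — each lies in τ. Therefore τ satisfies (T1), (T2), (T3): it IS a topology on X.


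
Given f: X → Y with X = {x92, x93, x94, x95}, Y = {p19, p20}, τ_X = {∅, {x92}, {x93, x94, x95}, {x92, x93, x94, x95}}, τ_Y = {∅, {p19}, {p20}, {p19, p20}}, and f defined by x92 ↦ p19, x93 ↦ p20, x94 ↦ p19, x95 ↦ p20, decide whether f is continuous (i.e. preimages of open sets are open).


f is NOT continuous.

Compute f^{-1}(U) for each U ∈ τ_Y:
  U = ∅: f^{-1}(U) = ∅ ∈ τ_X ✓.
  U = {p19}: f^{-1}(U) = {x92, x94} ∉ τ_X ✗.
  U = {p20}: f^{-1}(U) = {x93, x95} ∉ τ_X ✗.
  U = {p19, p20}: f^{-1}(U) = {x92, x93, x94, x95} ∈ τ_X ✓.
Found U = {p19} with f^{-1}(U) = {x92, x94} not in τ_X. Therefore f is NOT continuous.


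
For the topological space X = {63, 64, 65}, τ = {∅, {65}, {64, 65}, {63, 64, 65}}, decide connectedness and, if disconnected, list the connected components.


(X, τ) is connected.

Find clopen sets (U ∈ τ with X ∖ U ∈ τ):
  U = ∅, X ∖ U = {63, 64, 65} — both open, so U is clopen.
  U = {63, 64, 65}, X ∖ U = ∅ — both open, so U is clopen.
Only trivial clopens (∅ and X) exist, so (X, τ) is connected.
Compute connected components by grouping points that agree on all clopens:
  component: {63, 64, 65}


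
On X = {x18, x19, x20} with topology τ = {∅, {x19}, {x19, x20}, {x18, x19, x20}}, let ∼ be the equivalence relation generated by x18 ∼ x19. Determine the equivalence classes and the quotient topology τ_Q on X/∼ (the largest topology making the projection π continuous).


X/∼ = {[x18=x19], [x20]}; |τ_Q| = 2.

Equivalence classes: [x18=x19], [x20].
Quotient map π: X → X/∼ sends x18 ↦ [x18=x19], x19 ↦ [x18=x19], x20 ↦ [x20].
For each subset V ⊆ X/∼, compute π^{-1}(V) ⊆ X and check whether π^{-1}(V) ∈ τ. V is open in τ_Q iff π^{-1}(V) ∈ τ.
  V = {}: π^{-1}(V) = ∅ ∈ τ ✓.
  V = {[x18=x19]}: π^{-1}(V) = {x18, x19} ∉ τ ✗.
  V = {[x20]}: π^{-1}(V) = {x20} ∉ τ ✗.
  V = {[x18=x19], [x20]}: π^{-1}(V) = {x18, x19, x20} ∈ τ ✓.
Open sets in the quotient: τ_Q = {{}, {[x18=x19], [x20]}} (2 elements).


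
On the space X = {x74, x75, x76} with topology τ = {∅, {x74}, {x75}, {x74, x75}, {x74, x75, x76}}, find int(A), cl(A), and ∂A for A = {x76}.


int(A) = ∅, cl(A) = {x76}, ∂A = {x76}.

Closed sets in (X, τ) are complements of opens:
  closed(X, τ) = {∅, {x76}, {x74, x76}, {x75, x76}, {x74, x75, x76}}.
int(A) = ⋃ {U ∈ τ : U ⊆ A}. Opens contained in A: ∅.
Taking the union of these: int(A) = ∅.
cl(A) = ⋂ {C closed : A ⊆ C}. Closed sets containing A: {x76}, {x74, x76}, {x75, x76}, {x74, x75, x76}.
Intersecting these: cl(A) = {x76}.
∂A = cl(A) ∖ int(A) = {x76} ∖ ∅ = {x76}.


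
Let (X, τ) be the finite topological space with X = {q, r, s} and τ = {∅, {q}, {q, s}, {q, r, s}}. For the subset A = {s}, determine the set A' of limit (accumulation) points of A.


A' = {r}

For each x ∈ X, list the open sets U ∈ τ with x ∈ U, then check whether U ∩ (A ∖ {x}) ≠ ∅ for every such U.
  x = q: open {q} ∋ x has {q} ∩ (A ∖ {q}) = ∅, so x is NOT a limit point.
  x = r: opens ∋ x are {q, r, s}; each meets A ∖ {r}, so x IS a limit point.
  x = s: open {q, s} ∋ x has {q, s} ∩ (A ∖ {s}) = ∅, so x is NOT a limit point.
Collecting: A' = {r}.


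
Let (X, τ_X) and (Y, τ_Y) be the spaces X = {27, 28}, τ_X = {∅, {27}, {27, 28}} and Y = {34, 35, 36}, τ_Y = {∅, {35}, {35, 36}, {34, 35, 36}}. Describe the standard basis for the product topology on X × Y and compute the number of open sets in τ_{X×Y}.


Basis B = {∅ × ∅, {27} × {35}, {27} × {35, 36}, {27, 28} × {35}, {27} × {34, 35, 36}, {27, 28} × {35, 36}, {27, 28} × {34, 35, 36}}; |τ_{X×Y}| = 10.

Enumerate products U × V with U ∈ τ_X, V ∈ τ_Y (deduplicated):
  ∅ × ∅ = {} (∅)
  {27} × {35} = {(27,35)}
  {27} × {35, 36} = {(27,35), (27,36)}
  {27, 28} × {35} = {(27,35), (28,35)}
  {27} × {34, 35, 36} = {(27,34), (27,35), (27,36)}
  {27, 28} × {35, 36} = {(27,35), (27,36), (28,35), (28,36)}
  {27, 28} × {34, 35, 36} = {(27,34), (27,35), (27,36), (28,34), (28,35), (28,36)}
These 7 distinct sets form the basis B.
Close under arbitrary unions to get τ_{X×Y}; counting gives |τ_{X×Y}| = 10.


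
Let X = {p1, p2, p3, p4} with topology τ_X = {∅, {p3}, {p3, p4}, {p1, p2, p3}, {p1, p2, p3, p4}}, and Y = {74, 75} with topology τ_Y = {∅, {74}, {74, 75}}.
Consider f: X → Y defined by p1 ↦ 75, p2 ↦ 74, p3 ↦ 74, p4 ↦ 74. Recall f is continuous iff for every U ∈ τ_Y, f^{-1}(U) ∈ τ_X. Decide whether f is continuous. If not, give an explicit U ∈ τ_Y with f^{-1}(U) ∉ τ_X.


f is NOT continuous.

Compute f^{-1}(U) for each U ∈ τ_Y:
  U = ∅: f^{-1}(U) = ∅ ∈ τ_X ✓.
  U = {74}: f^{-1}(U) = {p2, p3, p4} ∉ τ_X ✗.
  U = {74, 75}: f^{-1}(U) = {p1, p2, p3, p4} ∈ τ_X ✓.
Found U = {74} with f^{-1}(U) = {p2, p3, p4} not in τ_X. Therefore f is NOT continuous.


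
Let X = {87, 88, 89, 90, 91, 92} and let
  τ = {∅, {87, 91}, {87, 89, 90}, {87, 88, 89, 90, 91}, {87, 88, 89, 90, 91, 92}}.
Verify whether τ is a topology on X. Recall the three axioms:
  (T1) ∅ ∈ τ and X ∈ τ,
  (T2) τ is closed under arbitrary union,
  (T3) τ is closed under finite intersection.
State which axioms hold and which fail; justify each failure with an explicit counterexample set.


τ is NOT a topology on X.

Axiom (T1): ∅ ∈ τ? Yes; X ∈ τ? Yes.
Axiom (T2/T3): check pairwise unions and intersections of members of τ.
Counterexample for (T3): {87, 91} ∩ {87, 89, 90} = {87} ∉ τ. Therefore τ is NOT a topology.


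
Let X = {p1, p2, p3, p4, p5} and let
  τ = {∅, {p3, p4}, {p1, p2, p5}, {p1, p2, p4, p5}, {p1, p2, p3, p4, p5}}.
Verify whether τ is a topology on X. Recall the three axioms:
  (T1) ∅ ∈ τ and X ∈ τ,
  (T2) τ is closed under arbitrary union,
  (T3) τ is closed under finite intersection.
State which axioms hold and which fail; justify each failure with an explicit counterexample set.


τ is NOT a topology on X.

Axiom (T1): ∅ ∈ τ? Yes; X ∈ τ? Yes.
Axiom (T2/T3): check pairwise unions and intersections of members of τ.
Counterexample for (T3): {p3, p4} ∩ {p1, p2, p4, p5} = {p4} ∉ τ. Therefore τ is NOT a topology.


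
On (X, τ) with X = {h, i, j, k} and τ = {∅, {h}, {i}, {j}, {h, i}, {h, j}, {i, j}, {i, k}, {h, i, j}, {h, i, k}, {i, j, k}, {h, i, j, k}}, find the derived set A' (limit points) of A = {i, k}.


A' = {k}

For each x ∈ X, list the open sets U ∈ τ with x ∈ U, then check whether U ∩ (A ∖ {x}) ≠ ∅ for every such U.
  x = h: open {h} ∋ x has {h} ∩ (A ∖ {h}) = ∅, so x is NOT a limit point.
  x = i: open {i} ∋ x has {i} ∩ (A ∖ {i}) = ∅, so x is NOT a limit point.
  x = j: open {j} ∋ x has {j} ∩ (A ∖ {j}) = ∅, so x is NOT a limit point.
  x = k: opens ∋ x are {i, k}, {h, i, k}, {i, j, k}, {h, i, j, k}; each meets A ∖ {k}, so x IS a limit point.
Collecting: A' = {k}.


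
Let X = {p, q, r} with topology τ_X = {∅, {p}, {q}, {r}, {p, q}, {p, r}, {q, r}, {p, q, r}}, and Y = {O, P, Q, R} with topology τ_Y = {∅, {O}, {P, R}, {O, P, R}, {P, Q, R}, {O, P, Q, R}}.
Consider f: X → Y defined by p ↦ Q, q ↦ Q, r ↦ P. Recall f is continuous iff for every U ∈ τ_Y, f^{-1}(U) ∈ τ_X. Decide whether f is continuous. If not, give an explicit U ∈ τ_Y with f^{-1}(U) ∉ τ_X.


f IS continuous.

Compute f^{-1}(U) for each U ∈ τ_Y:
  U = ∅: f^{-1}(U) = ∅ ∈ τ_X ✓.
  U = {O}: f^{-1}(U) = ∅ ∈ τ_X ✓.
  U = {P, R}: f^{-1}(U) = {r} ∈ τ_X ✓.
  U = {O, P, R}: f^{-1}(U) = {r} ∈ τ_X ✓.
  U = {P, Q, R}: f^{-1}(U) = {p, q, r} ∈ τ_X ✓.
  U = {O, P, Q, R}: f^{-1}(U) = {p, q, r} ∈ τ_X ✓.
Every preimage lies in τ_X, so f IS continuous.


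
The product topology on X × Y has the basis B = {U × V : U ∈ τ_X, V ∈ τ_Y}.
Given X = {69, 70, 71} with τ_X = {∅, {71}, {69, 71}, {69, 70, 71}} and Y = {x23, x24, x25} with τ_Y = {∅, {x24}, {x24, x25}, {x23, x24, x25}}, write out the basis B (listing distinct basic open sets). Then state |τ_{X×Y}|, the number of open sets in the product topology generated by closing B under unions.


Basis B = {∅ × ∅, {71} × {x24}, {69, 71} × {x24}, {71} × {x24, x25}, {69, 70, 71} × {x24}, {71} × {x23, x24, x25}, {69, 71} × {x24, x25}, {69, 71} × {x23, x24, x25}, {69, 70, 71} × {x24, x25}, {69, 70, 71} × {x23, x24, x25}}; |τ_{X×Y}| = 20.

Enumerate products U × V with U ∈ τ_X, V ∈ τ_Y (deduplicated):
  ∅ × ∅ = {} (∅)
  {71} × {x24} = {(71,x24)}
  {69, 71} × {x24} = {(69,x24), (71,x24)}
  {71} × {x24, x25} = {(71,x24), (71,x25)}
  {69, 70, 71} × {x24} = {(69,x24), (70,x24), (71,x24)}
  {71} × {x23, x24, x25} = {(71,x23), (71,x24), (71,x25)}
  {69, 71} × {x24, x25} = {(69,x24), (69,x25), (71,x24), (71,x25)}
  {69, 71} × {x23, x24, x25} = {(69,x23), (69,x24), (69,x25), (71,x23), (71,x24), (71,x25)}
  {69, 70, 71} × {x24, x25} = {(69,x24), (69,x25), (70,x24), (70,x25), (71,x24), (71,x25)}
  {69, 70, 71} × {x23, x24, x25} = {(69,x23), (69,x24), (69,x25), (70,x23), (70,x24), (70,x25), (71,x23), (71,x24), (71,x25)}
These 10 distinct sets form the basis B.
Close under arbitrary unions to get τ_{X×Y}; counting gives |τ_{X×Y}| = 20.


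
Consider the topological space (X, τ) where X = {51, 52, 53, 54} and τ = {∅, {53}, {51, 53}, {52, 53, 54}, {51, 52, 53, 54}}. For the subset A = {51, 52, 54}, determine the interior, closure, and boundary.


int(A) = ∅, cl(A) = {51, 52, 54}, ∂A = {51, 52, 54}.

Closed sets in (X, τ) are complements of opens:
  closed(X, τ) = {∅, {51}, {52, 54}, {51, 52, 54}, {51, 52, 53, 54}}.
int(A) = ⋃ {U ∈ τ : U ⊆ A}. Opens contained in A: ∅.
Taking the union of these: int(A) = ∅.
cl(A) = ⋂ {C closed : A ⊆ C}. Closed sets containing A: {51, 52, 54}, {51, 52, 53, 54}.
Intersecting these: cl(A) = {51, 52, 54}.
∂A = cl(A) ∖ int(A) = {51, 52, 54} ∖ ∅ = {51, 52, 54}.


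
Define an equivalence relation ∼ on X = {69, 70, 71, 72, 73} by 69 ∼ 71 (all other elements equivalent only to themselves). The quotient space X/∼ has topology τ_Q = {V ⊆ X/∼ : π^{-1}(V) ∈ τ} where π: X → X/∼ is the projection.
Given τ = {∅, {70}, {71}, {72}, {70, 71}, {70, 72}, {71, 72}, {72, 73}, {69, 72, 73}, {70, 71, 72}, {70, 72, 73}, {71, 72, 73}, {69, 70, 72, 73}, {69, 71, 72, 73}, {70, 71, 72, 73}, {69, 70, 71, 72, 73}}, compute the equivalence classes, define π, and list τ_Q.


X/∼ = {[69=71], [70], [72], [73]}; |τ_Q| = 8.

Equivalence classes: [69=71], [70], [72], [73].
Quotient map π: X → X/∼ sends 69 ↦ [69=71], 70 ↦ [70], 71 ↦ [69=71], 72 ↦ [72], 73 ↦ [73].
For each subset V ⊆ X/∼, compute π^{-1}(V) ⊆ X and check whether π^{-1}(V) ∈ τ. V is open in τ_Q iff π^{-1}(V) ∈ τ.
  V = {}: π^{-1}(V) = ∅ ∈ τ ✓.
  V = {[69=71]}: π^{-1}(V) = {69, 71} ∉ τ ✗.
  V = {[70]}: π^{-1}(V) = {70} ∈ τ ✓.
  V = {[69=71], [70]}: π^{-1}(V) = {69, 70, 71} ∉ τ ✗.
  V = {[72]}: π^{-1}(V) = {72} ∈ τ ✓.
  V = {[69=71], [72]}: π^{-1}(V) = {69, 71, 72} ∉ τ ✗.
  V = {[70], [72]}: π^{-1}(V) = {70, 72} ∈ τ ✓.
  V = {[69=71], [70], [72]}: π^{-1}(V) = {69, 70, 71, 72} ∉ τ ✗.
  V = {[73]}: π^{-1}(V) = {73} ∉ τ ✗.
  V = {[69=71], [73]}: π^{-1}(V) = {69, 71, 73} ∉ τ ✗.
  V = {[70], [73]}: π^{-1}(V) = {70, 73} ∉ τ ✗.
  V = {[69=71], [70], [73]}: π^{-1}(V) = {69, 70, 71, 73} ∉ τ ✗.
  V = {[72], [73]}: π^{-1}(V) = {72, 73} ∈ τ ✓.
  V = {[69=71], [72], [73]}: π^{-1}(V) = {69, 71, 72, 73} ∈ τ ✓.
  V = {[70], [72], [73]}: π^{-1}(V) = {70, 72, 73} ∈ τ ✓.
  V = {[69=71], [70], [72], [73]}: π^{-1}(V) = {69, 70, 71, 72, 73} ∈ τ ✓.
Open sets in the quotient: τ_Q = {{}, {[70]}, {[72]}, {[70], [72]}, {[72], [73]}, {[69=71], [72], [73]}, {[70], [72], [73]}, {[69=71], [70], [72], [73]}} (8 elements).


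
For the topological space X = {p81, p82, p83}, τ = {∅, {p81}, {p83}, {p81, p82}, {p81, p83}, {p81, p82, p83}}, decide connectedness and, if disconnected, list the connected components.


(X, τ) is disconnected; components = [{p83}, {p81, p82}].

Find clopen sets (U ∈ τ with X ∖ U ∈ τ):
  U = ∅, X ∖ U = {p81, p82, p83} — both open, so U is clopen.
  U = {p83}, X ∖ U = {p81, p82} — both open, so U is clopen.
  U = {p81, p82}, X ∖ U = {p83} — both open, so U is clopen.
  U = {p81, p82, p83}, X ∖ U = ∅ — both open, so U is clopen.
Nontrivial clopen(s) exist: e.g. {p81, p82}. So (X, τ) is disconnected.
Compute connected components by grouping points that agree on all clopens:
  component: {p83}
  component: {p81, p82}


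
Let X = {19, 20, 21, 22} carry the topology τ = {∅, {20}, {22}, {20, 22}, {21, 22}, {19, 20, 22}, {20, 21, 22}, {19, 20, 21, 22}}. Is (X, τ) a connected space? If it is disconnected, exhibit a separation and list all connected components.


(X, τ) is connected.

Find clopen sets (U ∈ τ with X ∖ U ∈ τ):
  U = ∅, X ∖ U = {19, 20, 21, 22} — both open, so U is clopen.
  U = {19, 20, 21, 22}, X ∖ U = ∅ — both open, so U is clopen.
Only trivial clopens (∅ and X) exist, so (X, τ) is connected.
Compute connected components by grouping points that agree on all clopens:
  component: {19, 20, 21, 22}


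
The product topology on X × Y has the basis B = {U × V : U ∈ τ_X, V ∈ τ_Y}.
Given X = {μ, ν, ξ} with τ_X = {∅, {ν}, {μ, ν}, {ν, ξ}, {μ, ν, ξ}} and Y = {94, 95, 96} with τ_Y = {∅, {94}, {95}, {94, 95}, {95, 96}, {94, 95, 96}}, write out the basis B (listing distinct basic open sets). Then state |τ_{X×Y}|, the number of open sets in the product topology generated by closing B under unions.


Basis B = {∅ × ∅, {ν} × {94}, {ν} × {95}, {μ, ν} × {94}, {μ, ν} × {95}, {ν} × {94, 95}, {ν, ξ} × {94}, {ν} × {95, 96}, {ν, ξ} × {95}, {μ, ν, ξ} × {94}, {μ, ν, ξ} × {95}, {ν} × {94, 95, 96}, {μ, ν} × {94, 95}, {μ, ν} × {95, 96}, {ν, ξ} × {94, 95}, {ν, ξ} × {95, 96}, {μ, ν} × {94, 95, 96}, {μ, ν, ξ} × {94, 95}, {μ, ν, ξ} × {95, 96}, {ν, ξ} × {94, 95, 96}, {μ, ν, ξ} × {94, 95, 96}}; |τ_{X×Y}| = 70.

Enumerate products U × V with U ∈ τ_X, V ∈ τ_Y (deduplicated):
  ∅ × ∅ = {} (∅)
  {ν} × {94} = {(ν,94)}
  {ν} × {95} = {(ν,95)}
  {μ, ν} × {94} = {(μ,94), (ν,94)}
  {μ, ν} × {95} = {(μ,95), (ν,95)}
  {ν} × {94, 95} = {(ν,94), (ν,95)}
  {ν, ξ} × {94} = {(ν,94), (ξ,94)}
  {ν} × {95, 96} = {(ν,95), (ν,96)}
  {ν, ξ} × {95} = {(ν,95), (ξ,95)}
  {μ, ν, ξ} × {94} = {(μ,94), (ν,94), (ξ,94)}
  {μ, ν, ξ} × {95} = {(μ,95), (ν,95), (ξ,95)}
  {ν} × {94, 95, 96} = {(ν,94), (ν,95), (ν,96)}
  {μ, ν} × {94, 95} = {(μ,94), (μ,95), (ν,94), (ν,95)}
  {μ, ν} × {95, 96} = {(μ,95), (μ,96), (ν,95), (ν,96)}
  {ν, ξ} × {94, 95} = {(ν,94), (ν,95), (ξ,94), (ξ,95)}
  {ν, ξ} × {95, 96} = {(ν,95), (ν,96), (ξ,95), (ξ,96)}
  {μ, ν} × {94, 95, 96} = {(μ,94), (μ,95), (μ,96), (ν,94), (ν,95), (ν,96)}
  {μ, ν, ξ} × {94, 95} = {(μ,94), (μ,95), (ν,94), (ν,95), (ξ,94), (ξ,95)}
  {μ, ν, ξ} × {95, 96} = {(μ,95), (μ,96), (ν,95), (ν,96), (ξ,95), (ξ,96)}
  {ν, ξ} × {94, 95, 96} = {(ν,94), (ν,95), (ν,96), (ξ,94), (ξ,95), (ξ,96)}
  {μ, ν, ξ} × {94, 95, 96} = {(μ,94), (μ,95), (μ,96), (ν,94), (ν,95), (ν,96), (ξ,94), (ξ,95), (ξ,96)}
These 21 distinct sets form the basis B.
Close under arbitrary unions to get τ_{X×Y}; counting gives |τ_{X×Y}| = 70.


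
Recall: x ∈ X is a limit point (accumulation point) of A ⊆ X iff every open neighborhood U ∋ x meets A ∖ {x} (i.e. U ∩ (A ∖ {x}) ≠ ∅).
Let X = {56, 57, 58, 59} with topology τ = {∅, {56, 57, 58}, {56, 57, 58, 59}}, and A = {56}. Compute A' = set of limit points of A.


A' = {57, 58, 59}

For each x ∈ X, list the open sets U ∈ τ with x ∈ U, then check whether U ∩ (A ∖ {x}) ≠ ∅ for every such U.
  x = 56: open {56, 57, 58} ∋ x has {56, 57, 58} ∩ (A ∖ {56}) = ∅, so x is NOT a limit point.
  x = 57: opens ∋ x are {56, 57, 58}, {56, 57, 58, 59}; each meets A ∖ {57}, so x IS a limit point.
  x = 58: opens ∋ x are {56, 57, 58}, {56, 57, 58, 59}; each meets A ∖ {58}, so x IS a limit point.
  x = 59: opens ∋ x are {56, 57, 58, 59}; each meets A ∖ {59}, so x IS a limit point.
Collecting: A' = {57, 58, 59}.


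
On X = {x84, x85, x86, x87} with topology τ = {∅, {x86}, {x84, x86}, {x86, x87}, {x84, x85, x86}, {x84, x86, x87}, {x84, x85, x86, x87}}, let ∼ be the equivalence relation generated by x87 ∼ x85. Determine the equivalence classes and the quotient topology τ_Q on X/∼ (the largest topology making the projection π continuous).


X/∼ = {[x84], [x85=x87], [x86]}; |τ_Q| = 4.

Equivalence classes: [x84], [x85=x87], [x86].
Quotient map π: X → X/∼ sends x84 ↦ [x84], x85 ↦ [x85=x87], x86 ↦ [x86], x87 ↦ [x85=x87].
For each subset V ⊆ X/∼, compute π^{-1}(V) ⊆ X and check whether π^{-1}(V) ∈ τ. V is open in τ_Q iff π^{-1}(V) ∈ τ.
  V = {}: π^{-1}(V) = ∅ ∈ τ ✓.
  V = {[x84]}: π^{-1}(V) = {x84} ∉ τ ✗.
  V = {[x85=x87]}: π^{-1}(V) = {x85, x87} ∉ τ ✗.
  V = {[x84], [x85=x87]}: π^{-1}(V) = {x84, x85, x87} ∉ τ ✗.
  V = {[x86]}: π^{-1}(V) = {x86} ∈ τ ✓.
  V = {[x84], [x86]}: π^{-1}(V) = {x84, x86} ∈ τ ✓.
  V = {[x85=x87], [x86]}: π^{-1}(V) = {x85, x86, x87} ∉ τ ✗.
  V = {[x84], [x85=x87], [x86]}: π^{-1}(V) = {x84, x85, x86, x87} ∈ τ ✓.
Open sets in the quotient: τ_Q = {{}, {[x86]}, {[x84], [x86]}, {[x84], [x85=x87], [x86]}} (4 elements).


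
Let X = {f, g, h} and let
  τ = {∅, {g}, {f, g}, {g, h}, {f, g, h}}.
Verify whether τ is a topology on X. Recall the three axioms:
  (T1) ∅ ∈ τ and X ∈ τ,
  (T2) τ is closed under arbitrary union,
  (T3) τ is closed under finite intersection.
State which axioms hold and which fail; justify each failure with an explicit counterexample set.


τ IS a topology on X.

Axiom (T1): ∅ ∈ τ? Yes; X ∈ τ? Yes.
Axiom (T2/T3): check pairwise unions and intersections of members of τ.
All pairwise intersections and unions checked — each lies in τ. Therefore τ satisfies (T1), (T2), (T3): it IS a topology on X.
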